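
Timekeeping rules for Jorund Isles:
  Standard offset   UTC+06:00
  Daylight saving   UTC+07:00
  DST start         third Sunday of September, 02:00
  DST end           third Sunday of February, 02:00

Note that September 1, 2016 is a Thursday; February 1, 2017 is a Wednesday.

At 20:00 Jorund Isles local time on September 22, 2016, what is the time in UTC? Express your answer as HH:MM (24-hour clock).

13:00

1 September 2016 is a Thursday, so the first Sunday is September 4 and the third is September 18.
1 February 2017 is a Wednesday, so the first Sunday is February 5 and the third is February 19.
Daylight saving runs 18 September 2016 – 19 February 2017; September 22, 2016 is inside that window, so Jorund Isles is at UTC+07:00.
20:00 local − 7h = 13:00 UTC.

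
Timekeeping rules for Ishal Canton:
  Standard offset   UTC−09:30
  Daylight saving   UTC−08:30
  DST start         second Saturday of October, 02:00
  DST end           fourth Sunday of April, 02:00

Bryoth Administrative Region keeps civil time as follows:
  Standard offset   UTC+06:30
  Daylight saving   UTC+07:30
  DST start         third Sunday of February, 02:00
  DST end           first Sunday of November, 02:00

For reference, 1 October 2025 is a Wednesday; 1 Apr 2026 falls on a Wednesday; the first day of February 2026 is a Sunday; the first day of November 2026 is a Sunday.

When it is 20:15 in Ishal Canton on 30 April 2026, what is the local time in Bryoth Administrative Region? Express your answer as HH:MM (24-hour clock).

13:15

1 October 2025 is a Wednesday, so the first Saturday is October 4 and the second is October 11.
1 April 2026 is a Wednesday, so the first Sunday is April 5 and the fourth is April 26.
30 April 2026 does not fall between 11 October 2025 and 26 April 2026, so daylight saving is not in effect and Ishal Canton is at UTC−09:30.
20:15 Ishal Canton + 9h30m = 05:45 UTC (rolling into the next day, 1 May 2026).
1 February 2026 is a Sunday, so the first Sunday is February 1 and the third is February 15.
1 November 2026 is a Sunday, so the first Sunday is November 1.
At the standard offset (UTC+06:30), 05:45 UTC + 6h30m = 12:15 Bryoth Administrative Region standard time.
The standard-time date in Bryoth Administrative Region, 1 May 2026, lies within the daylight-saving period (15 February – 1 November), so Bryoth Administrative Region is on daylight time, UTC+07:30.
05:45 UTC + 7h30m = 13:15 Bryoth Administrative Region.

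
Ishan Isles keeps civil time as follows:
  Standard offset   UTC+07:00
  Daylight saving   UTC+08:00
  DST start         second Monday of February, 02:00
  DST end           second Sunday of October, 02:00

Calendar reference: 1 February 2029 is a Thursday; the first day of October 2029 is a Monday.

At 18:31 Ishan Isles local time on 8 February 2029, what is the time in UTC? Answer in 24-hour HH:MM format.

11:31

1 February 2029 is a Thursday, so the first Monday is February 5 and the second is February 12.
1 October 2029 is a Monday, so the first Sunday is October 7 and the second is October 14.
Daylight saving runs 12 February – 14 October; 8 February 2029 is outside that window, so Ishan Isles is on standard time at UTC+07:00.
18:31 local − 7h = 11:31 UTC.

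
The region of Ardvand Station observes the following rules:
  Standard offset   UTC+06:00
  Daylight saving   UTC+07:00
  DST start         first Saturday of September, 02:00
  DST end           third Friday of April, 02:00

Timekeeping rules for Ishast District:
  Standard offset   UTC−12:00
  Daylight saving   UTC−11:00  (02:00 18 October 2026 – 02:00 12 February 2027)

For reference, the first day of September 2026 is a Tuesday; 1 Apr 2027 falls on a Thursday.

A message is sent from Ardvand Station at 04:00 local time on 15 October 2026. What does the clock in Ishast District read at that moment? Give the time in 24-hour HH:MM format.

1 September 2026 is a Tuesday, so the first Saturday is September 5.
1 April 2027 is a Thursday, so the first Friday is April 2 and the third is April 16.
15 October 2026 lies within the daylight-saving period (5 September 2026 – 16 April 2027), so Ardvand Station is on daylight time, UTC+07:00.
04:00 Ardvand Station − 7h = 21:00 UTC (rolling into the previous day, 14 October 2026).
At the standard offset (UTC−12:00), 21:00 UTC − 12h = 09:00 Ishast District standard time.
The standard-time date in Ishast District, 14 October 2026, does not fall between 18 October 2026 and 12 February 2027, so daylight saving is not in effect and Ishast District is at UTC−12:00.
21:00 UTC − 12h = 09:00 Ishast District.

09:00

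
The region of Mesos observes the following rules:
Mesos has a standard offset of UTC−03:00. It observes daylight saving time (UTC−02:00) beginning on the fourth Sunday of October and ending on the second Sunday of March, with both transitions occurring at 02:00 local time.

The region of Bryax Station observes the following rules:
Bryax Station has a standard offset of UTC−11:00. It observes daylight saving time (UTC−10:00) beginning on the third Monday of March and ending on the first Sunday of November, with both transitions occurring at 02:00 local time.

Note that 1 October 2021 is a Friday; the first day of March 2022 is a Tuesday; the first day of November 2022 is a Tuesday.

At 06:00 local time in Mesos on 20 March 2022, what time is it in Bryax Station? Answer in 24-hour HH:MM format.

22:00

1 October 2021 is a Friday, so the first Sunday is October 3 and the fourth is October 24.
1 March 2022 is a Tuesday, so the first Sunday is March 6 and the second is March 13.
20 March 2022 is outside the daylight-saving period (24 October 2021 – 13 March 2022), so Mesos is on standard time, UTC−03:00.
06:00 Mesos + 3h = 09:00 UTC.
1 March 2022 is a Tuesday, so the first Monday is March 7 and the third is March 21.
1 November 2022 is a Tuesday, so the first Sunday is November 6.
At the standard offset (UTC−11:00), 09:00 UTC − 11h = 22:00 Bryax Station standard time (rolling into the previous day, 19 March 2022).
Daylight saving runs 21 March – 6 November; the standard-time date in Bryax Station, 19 March 2022, is outside that window, so Bryax Station is on standard time at UTC−11:00.
09:00 UTC − 11h = 22:00 Bryax Station (rolling into the previous day, 19 March 2022).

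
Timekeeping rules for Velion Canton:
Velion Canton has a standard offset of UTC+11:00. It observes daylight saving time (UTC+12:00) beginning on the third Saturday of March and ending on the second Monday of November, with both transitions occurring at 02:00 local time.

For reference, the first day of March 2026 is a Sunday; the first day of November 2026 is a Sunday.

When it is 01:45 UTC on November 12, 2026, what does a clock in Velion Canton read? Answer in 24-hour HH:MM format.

1 March 2026 is a Sunday, so the first Saturday is March 7 and the third is March 21.
1 November 2026 is a Sunday, so the first Monday is November 2 and the second is November 9.
At the standard offset (UTC+11:00), 01:45 UTC + 11h = 12:45 Velion Canton standard time.
Daylight saving runs 21 March – 9 November; the standard-time date in Velion Canton, November 12, 2026, is outside that window, so Velion Canton is on standard time at UTC+11:00.
01:45 UTC + 11h = 12:45 local.

12:45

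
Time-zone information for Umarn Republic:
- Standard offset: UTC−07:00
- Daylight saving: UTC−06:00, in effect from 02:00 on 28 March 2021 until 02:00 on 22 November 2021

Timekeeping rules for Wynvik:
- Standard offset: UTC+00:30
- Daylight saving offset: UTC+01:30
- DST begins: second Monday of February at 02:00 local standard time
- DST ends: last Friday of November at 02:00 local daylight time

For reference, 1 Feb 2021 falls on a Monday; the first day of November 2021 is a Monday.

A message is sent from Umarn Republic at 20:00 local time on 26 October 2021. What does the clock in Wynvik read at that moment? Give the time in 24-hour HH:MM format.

26 October 2021 lies within the daylight-saving period (28 March – 22 November), so Umarn Republic is on daylight time, UTC−06:00.
20:00 Umarn Republic + 6h = 02:00 UTC (rolling into the next day, 27 October 2021).
1 February 2021 is a Monday, so the first Monday is February 1 and the second is February 8.
1 November 2021 is a Monday, so Fridays fall on 5, 12, 19, 26; the last is November 26.
At the standard offset (UTC+00:30), 02:00 UTC + 0h30m = 02:30 Wynvik standard time.
The standard-time date in Wynvik, 27 October 2021, lies within the daylight-saving period (8 February – 26 November), so Wynvik is on daylight time, UTC+01:30.
02:00 UTC + 1h30m = 03:30 Wynvik.

03:30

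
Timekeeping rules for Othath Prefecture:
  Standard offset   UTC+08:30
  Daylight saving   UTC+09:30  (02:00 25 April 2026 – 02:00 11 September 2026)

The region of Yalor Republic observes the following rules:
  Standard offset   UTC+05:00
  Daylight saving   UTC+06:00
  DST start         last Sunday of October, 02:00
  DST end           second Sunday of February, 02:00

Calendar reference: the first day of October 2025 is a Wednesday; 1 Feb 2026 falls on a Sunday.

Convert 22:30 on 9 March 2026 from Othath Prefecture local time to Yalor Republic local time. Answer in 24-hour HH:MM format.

9 March 2026 is outside the daylight-saving period (25 April – 11 September), so Othath Prefecture is on standard time, UTC+08:30.
22:30 Othath Prefecture − 8h30m = 14:00 UTC.
1 October 2025 is a Wednesday, so Sundays fall on 5, 12, 19, 26; the last is October 26.
1 February 2026 is a Sunday, so the first Sunday is February 1 and the second is February 8.
At the standard offset (UTC+05:00), 14:00 UTC + 5h = 19:00 Yalor Republic standard time.
Daylight saving runs 26 October 2025 – 8 February 2026; the standard-time date in Yalor Republic, 9 March 2026, is outside that window, so Yalor Republic is on standard time at UTC+05:00.
14:00 UTC + 5h = 19:00 Yalor Republic.

19:00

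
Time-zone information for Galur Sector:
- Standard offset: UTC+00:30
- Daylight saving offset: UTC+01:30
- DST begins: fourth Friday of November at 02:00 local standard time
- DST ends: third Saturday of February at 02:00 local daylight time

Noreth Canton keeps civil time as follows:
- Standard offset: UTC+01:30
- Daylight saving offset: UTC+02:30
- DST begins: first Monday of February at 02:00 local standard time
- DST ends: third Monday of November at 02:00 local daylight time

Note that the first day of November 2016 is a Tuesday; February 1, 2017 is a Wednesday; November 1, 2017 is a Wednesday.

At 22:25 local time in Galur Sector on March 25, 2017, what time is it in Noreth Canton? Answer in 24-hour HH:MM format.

00:25

1 November 2016 is a Tuesday, so the first Friday is November 4 and the fourth is November 25.
1 February 2017 is a Wednesday, so the first Saturday is February 4 and the third is February 18.
March 25, 2017 does not fall between 25 November 2016 and 18 February 2017, so daylight saving is not in effect and Galur Sector is at UTC+00:30.
22:25 Galur Sector − 0h30m = 21:55 UTC.
1 February 2017 is a Wednesday, so the first Monday is February 6.
1 November 2017 is a Wednesday, so the first Monday is November 6 and the third is November 20.
At the standard offset (UTC+01:30), 21:55 UTC + 1h30m = 23:25 Noreth Canton standard time.
The standard-time date in Noreth Canton, March 25, 2017, lies within the daylight-saving period (6 February – 20 November), so Noreth Canton is on daylight time, UTC+02:30.
21:55 UTC + 2h30m = 00:25 Noreth Canton (rolling into the next day, 26 March 2017).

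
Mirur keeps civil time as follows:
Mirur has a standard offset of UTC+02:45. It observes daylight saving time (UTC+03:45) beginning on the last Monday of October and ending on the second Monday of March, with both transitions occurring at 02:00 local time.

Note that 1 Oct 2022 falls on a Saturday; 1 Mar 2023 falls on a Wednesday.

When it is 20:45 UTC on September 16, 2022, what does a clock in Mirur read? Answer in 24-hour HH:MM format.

23:30

1 October 2022 is a Saturday, so Mondays fall on 3, 10, 17, 24, 31; the last is October 31.
1 March 2023 is a Wednesday, so the first Monday is March 6 and the second is March 13.
At the standard offset (UTC+02:45), 20:45 UTC + 2h45m = 23:30 Mirur standard time.
The standard-time date in Mirur, September 16, 2022, does not fall between 31 October 2022 and 13 March 2023, so daylight saving is not in effect and Mirur is at UTC+02:45.
20:45 UTC + 2h45m = 23:30 local.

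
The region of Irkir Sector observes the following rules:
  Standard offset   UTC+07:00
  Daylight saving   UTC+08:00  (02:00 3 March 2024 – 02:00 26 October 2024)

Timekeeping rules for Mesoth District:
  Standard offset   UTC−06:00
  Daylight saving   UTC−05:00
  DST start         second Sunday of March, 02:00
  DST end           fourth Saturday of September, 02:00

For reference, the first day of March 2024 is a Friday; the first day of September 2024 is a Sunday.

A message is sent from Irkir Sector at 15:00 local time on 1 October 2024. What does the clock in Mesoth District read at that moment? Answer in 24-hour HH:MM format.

01:00

1 October 2024 falls between 3 March and 26 October, so daylight saving is in effect and Irkir Sector is at UTC+08:00.
15:00 Irkir Sector − 8h = 07:00 UTC.
1 March 2024 is a Friday, so the first Sunday is March 3 and the second is March 10.
1 September 2024 is a Sunday, so the first Saturday is September 7 and the fourth is September 28.
At the standard offset (UTC−06:00), 07:00 UTC − 6h = 01:00 Mesoth District standard time.
The standard-time date in Mesoth District, 1 October 2024, is outside the daylight-saving period (10 March – 28 September), so Mesoth District is on standard time, UTC−06:00.
07:00 UTC − 6h = 01:00 Mesoth District.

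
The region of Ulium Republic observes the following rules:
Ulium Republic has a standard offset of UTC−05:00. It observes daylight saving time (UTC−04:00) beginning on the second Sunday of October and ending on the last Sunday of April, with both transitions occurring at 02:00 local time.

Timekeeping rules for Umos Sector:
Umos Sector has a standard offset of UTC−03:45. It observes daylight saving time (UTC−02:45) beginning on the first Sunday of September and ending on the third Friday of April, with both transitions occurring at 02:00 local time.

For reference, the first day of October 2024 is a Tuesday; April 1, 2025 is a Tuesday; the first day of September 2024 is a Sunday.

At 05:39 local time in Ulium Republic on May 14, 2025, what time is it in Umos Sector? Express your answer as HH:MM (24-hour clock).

06:54

1 October 2024 is a Tuesday, so the first Sunday is October 6 and the second is October 13.
1 April 2025 is a Tuesday, so Sundays fall on 6, 13, 20, 27; the last is April 27.
May 14, 2025 is outside the daylight-saving period (13 October 2024 – 27 April 2025), so Ulium Republic is on standard time, UTC−05:00.
05:39 Ulium Republic + 5h = 10:39 UTC.
1 September 2024 is a Sunday, so the first Sunday is September 1.
1 April 2025 is a Tuesday, so the first Friday is April 4 and the third is April 18.
At the standard offset (UTC−03:45), 10:39 UTC − 3h45m = 06:54 Umos Sector standard time.
The standard-time date in Umos Sector, May 14, 2025, does not fall between 1 September 2024 and 18 April 2025, so daylight saving is not in effect and Umos Sector is at UTC−03:45.
10:39 UTC − 3h45m = 06:54 Umos Sector.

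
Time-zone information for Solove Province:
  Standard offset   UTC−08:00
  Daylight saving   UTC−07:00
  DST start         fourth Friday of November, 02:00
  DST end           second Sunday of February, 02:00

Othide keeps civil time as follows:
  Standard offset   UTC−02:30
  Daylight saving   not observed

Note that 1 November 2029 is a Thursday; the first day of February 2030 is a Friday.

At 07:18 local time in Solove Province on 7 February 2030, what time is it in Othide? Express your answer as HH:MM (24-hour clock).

11:48

1 November 2029 is a Thursday, so the first Friday is November 2 and the fourth is November 23.
1 February 2030 is a Friday, so the first Sunday is February 3 and the second is February 10.
7 February 2030 falls between 23 November 2029 and 10 February 2030, so daylight saving is in effect and Solove Province is at UTC−07:00.
07:18 Solove Province + 7h = 14:18 UTC.
Othide has no daylight saving, so its offset is UTC−02:30 year-round.
14:18 UTC − 2h30m = 11:48 Othide.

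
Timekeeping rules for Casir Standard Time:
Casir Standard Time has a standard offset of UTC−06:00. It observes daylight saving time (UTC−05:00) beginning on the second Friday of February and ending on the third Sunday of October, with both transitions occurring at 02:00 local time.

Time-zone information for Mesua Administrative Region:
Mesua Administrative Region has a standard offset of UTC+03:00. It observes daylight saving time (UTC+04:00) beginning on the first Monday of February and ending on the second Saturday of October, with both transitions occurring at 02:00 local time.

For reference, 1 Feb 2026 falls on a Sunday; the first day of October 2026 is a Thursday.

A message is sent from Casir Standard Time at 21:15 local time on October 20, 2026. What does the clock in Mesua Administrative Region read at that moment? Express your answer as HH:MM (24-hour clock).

1 February 2026 is a Sunday, so the first Friday is February 6 and the second is February 13.
1 October 2026 is a Thursday, so the first Sunday is October 4 and the third is October 18.
October 20, 2026 is outside the daylight-saving period (13 February – 18 October), so Casir Standard Time is on standard time, UTC−06:00.
21:15 Casir Standard Time + 6h = 03:15 UTC (rolling into the next day, 21 October 2026).
1 February 2026 is a Sunday, so the first Monday is February 2.
1 October 2026 is a Thursday, so the first Saturday is October 3 and the second is October 10.
At the standard offset (UTC+03:00), 03:15 UTC + 3h = 06:15 Mesua Administrative Region standard time.
Daylight saving runs 2 February – 10 October; the standard-time date in Mesua Administrative Region, October 21, 2026, is outside that window, so Mesua Administrative Region is on standard time at UTC+03:00.
03:15 UTC + 3h = 06:15 Mesua Administrative Region.

06:15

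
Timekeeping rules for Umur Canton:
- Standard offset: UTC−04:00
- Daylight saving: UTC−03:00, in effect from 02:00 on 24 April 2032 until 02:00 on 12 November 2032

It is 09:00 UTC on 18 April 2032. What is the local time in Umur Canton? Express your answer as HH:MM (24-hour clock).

At the standard offset (UTC−04:00), 09:00 UTC − 4h = 05:00 Umur Canton standard time.
The standard-time date in Umur Canton, 18 April 2032, does not fall between 24 April and 12 November, so daylight saving is not in effect and Umur Canton is at UTC−04:00.
09:00 UTC − 4h = 05:00 local.

05:00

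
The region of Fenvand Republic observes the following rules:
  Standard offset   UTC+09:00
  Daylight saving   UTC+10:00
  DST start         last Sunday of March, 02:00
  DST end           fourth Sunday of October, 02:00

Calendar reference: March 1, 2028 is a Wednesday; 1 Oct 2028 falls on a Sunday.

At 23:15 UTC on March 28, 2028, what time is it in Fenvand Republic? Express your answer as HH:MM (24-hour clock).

1 March 2028 is a Wednesday, so Sundays fall on 5, 12, 19, 26; the last is March 26.
1 October 2028 is a Sunday, so the first Sunday is October 1 and the fourth is October 22.
At the standard offset (UTC+09:00), 23:15 UTC + 9h = 08:15 Fenvand Republic standard time (rolling into the next day, 29 March 2028).
The standard-time date in Fenvand Republic, March 29, 2028, falls between 26 March and 22 October, so daylight saving is in effect and Fenvand Republic is at UTC+10:00.
23:15 UTC + 10h = 09:15 local (rolling into the next day, 29 March 2028).

09:15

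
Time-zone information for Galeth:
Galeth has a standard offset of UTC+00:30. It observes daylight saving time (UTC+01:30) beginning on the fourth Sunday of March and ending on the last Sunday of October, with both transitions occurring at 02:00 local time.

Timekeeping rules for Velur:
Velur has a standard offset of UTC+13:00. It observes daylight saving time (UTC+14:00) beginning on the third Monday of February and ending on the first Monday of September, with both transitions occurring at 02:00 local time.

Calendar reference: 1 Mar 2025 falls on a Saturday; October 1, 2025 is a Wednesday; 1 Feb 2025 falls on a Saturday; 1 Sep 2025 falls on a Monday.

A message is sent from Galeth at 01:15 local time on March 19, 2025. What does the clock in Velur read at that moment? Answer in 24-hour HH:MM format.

14:45

1 March 2025 is a Saturday, so the first Sunday is March 2 and the fourth is March 23.
1 October 2025 is a Wednesday, so Sundays fall on 5, 12, 19, 26; the last is October 26.
March 19, 2025 is outside the daylight-saving period (23 March – 26 October), so Galeth is on standard time, UTC+00:30.
01:15 Galeth − 0h30m = 00:45 UTC.
1 February 2025 is a Saturday, so the first Monday is February 3 and the third is February 17.
1 September 2025 is a Monday, so the first Monday is September 1.
At the standard offset (UTC+13:00), 00:45 UTC + 13h = 13:45 Velur standard time.
Daylight saving runs 17 February – 1 September; the standard-time date in Velur, March 19, 2025, is inside that window, so Velur is at UTC+14:00.
00:45 UTC + 14h = 14:45 Velur.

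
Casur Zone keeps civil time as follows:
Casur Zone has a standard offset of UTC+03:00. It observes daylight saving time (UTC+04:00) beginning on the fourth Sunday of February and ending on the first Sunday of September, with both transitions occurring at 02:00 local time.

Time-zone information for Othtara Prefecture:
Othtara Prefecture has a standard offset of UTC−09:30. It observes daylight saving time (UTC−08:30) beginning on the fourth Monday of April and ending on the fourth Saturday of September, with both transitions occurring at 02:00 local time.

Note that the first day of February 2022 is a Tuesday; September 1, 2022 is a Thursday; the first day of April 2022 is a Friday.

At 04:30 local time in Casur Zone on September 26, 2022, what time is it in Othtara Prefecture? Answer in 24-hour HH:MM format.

16:00

1 February 2022 is a Tuesday, so the first Sunday is February 6 and the fourth is February 27.
1 September 2022 is a Thursday, so the first Sunday is September 4.
Daylight saving runs 27 February – 4 September; September 26, 2022 is outside that window, so Casur Zone is on standard time at UTC+03:00.
04:30 Casur Zone − 3h = 01:30 UTC.
1 April 2022 is a Friday, so the first Monday is April 4 and the fourth is April 25.
1 September 2022 is a Thursday, so the first Saturday is September 3 and the fourth is September 24.
At the standard offset (UTC−09:30), 01:30 UTC − 9h30m = 16:00 Othtara Prefecture standard time (rolling into the previous day, 25 September 2022).
The standard-time date in Othtara Prefecture, September 25, 2022, is outside the daylight-saving period (25 April – 24 September), so Othtara Prefecture is on standard time, UTC−09:30.
01:30 UTC − 9h30m = 16:00 Othtara Prefecture (rolling into the previous day, 25 September 2022).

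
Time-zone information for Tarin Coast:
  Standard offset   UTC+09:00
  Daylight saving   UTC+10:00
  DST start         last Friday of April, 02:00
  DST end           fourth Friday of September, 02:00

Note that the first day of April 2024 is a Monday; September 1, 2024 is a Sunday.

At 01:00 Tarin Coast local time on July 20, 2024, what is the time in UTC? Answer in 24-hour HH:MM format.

1 April 2024 is a Monday, so Fridays fall on 5, 12, 19, 26; the last is April 26.
1 September 2024 is a Sunday, so the first Friday is September 6 and the fourth is September 27.
July 20, 2024 falls between 26 April and 27 September, so daylight saving is in effect and Tarin Coast is at UTC+10:00.
01:00 local − 10h = 15:00 UTC (rolling into the previous day, 19 July 2024).

15:00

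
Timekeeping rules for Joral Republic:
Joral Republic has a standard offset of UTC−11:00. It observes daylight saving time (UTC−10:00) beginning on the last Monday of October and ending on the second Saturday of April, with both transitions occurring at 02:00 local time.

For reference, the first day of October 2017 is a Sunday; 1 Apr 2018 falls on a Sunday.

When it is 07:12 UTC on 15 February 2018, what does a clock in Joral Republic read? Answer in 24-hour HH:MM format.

21:12

1 October 2017 is a Sunday, so Mondays fall on 2, 9, 16, 23, 30; the last is October 30.
1 April 2018 is a Sunday, so the first Saturday is April 7 and the second is April 14.
At the standard offset (UTC−11:00), 07:12 UTC − 11h = 20:12 Joral Republic standard time (rolling into the previous day, 14 February 2018).
The standard-time date in Joral Republic, 14 February 2018, falls between 30 October 2017 and 14 April 2018, so daylight saving is in effect and Joral Republic is at UTC−10:00.
07:12 UTC − 10h = 21:12 local (rolling into the previous day, 14 February 2018).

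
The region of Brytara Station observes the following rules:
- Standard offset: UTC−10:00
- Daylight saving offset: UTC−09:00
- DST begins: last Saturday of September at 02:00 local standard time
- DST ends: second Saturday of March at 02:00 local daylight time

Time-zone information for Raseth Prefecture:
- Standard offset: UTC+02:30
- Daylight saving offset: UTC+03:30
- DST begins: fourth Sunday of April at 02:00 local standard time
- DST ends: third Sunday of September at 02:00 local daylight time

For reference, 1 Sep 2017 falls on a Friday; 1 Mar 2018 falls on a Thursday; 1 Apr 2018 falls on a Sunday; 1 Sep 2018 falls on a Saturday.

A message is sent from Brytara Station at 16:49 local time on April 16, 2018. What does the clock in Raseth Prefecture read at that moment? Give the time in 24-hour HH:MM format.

1 September 2017 is a Friday, so Saturdays fall on 2, 9, 16, 23, 30; the last is September 30.
1 March 2018 is a Thursday, so the first Saturday is March 3 and the second is March 10.
April 16, 2018 is outside the daylight-saving period (30 September 2017 – 10 March 2018), so Brytara Station is on standard time, UTC−10:00.
16:49 Brytara Station + 10h = 02:49 UTC (rolling into the next day, 17 April 2018).
1 April 2018 is a Sunday, so the first Sunday is April 1 and the fourth is April 22.
1 September 2018 is a Saturday, so the first Sunday is September 2 and the third is September 16.
At the standard offset (UTC+02:30), 02:49 UTC + 2h30m = 05:19 Raseth Prefecture standard time.
Daylight saving runs 22 April – 16 September; the standard-time date in Raseth Prefecture, April 17, 2018, is outside that window, so Raseth Prefecture is on standard time at UTC+02:30.
02:49 UTC + 2h30m = 05:19 Raseth Prefecture.

05:19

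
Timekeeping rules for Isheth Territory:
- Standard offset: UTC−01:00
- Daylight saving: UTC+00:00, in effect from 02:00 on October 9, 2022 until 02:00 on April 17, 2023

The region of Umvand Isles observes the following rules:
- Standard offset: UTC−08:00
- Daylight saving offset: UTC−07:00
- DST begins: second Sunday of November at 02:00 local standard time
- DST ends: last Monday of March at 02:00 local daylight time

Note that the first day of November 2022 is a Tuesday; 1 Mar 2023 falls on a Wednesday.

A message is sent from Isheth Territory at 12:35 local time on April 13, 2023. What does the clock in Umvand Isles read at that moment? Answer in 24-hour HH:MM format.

04:35

April 13, 2023 falls between 9 October 2022 and 17 April 2023, so daylight saving is in effect and Isheth Territory is at UTC+00:00.
12:35 Isheth Territory − 0h = 12:35 UTC.
1 November 2022 is a Tuesday, so the first Sunday is November 6 and the second is November 13.
1 March 2023 is a Wednesday, so Mondays fall on 6, 13, 20, 27; the last is March 27.
At the standard offset (UTC−08:00), 12:35 UTC − 8h = 04:35 Umvand Isles standard time.
Daylight saving runs 13 November 2022 – 27 March 2023; the standard-time date in Umvand Isles, April 13, 2023, is outside that window, so Umvand Isles is on standard time at UTC−08:00.
12:35 UTC − 8h = 04:35 Umvand Isles.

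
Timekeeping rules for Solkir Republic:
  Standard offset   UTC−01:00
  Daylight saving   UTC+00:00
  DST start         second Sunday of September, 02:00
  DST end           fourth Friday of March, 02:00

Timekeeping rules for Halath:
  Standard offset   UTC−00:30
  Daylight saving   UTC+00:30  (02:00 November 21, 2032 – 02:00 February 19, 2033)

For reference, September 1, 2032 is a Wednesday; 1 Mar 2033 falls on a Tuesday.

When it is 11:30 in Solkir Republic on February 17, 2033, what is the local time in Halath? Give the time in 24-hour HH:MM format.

12:00

1 September 2032 is a Wednesday, so the first Sunday is September 5 and the second is September 12.
1 March 2033 is a Tuesday, so the first Friday is March 4 and the fourth is March 25.
Daylight saving runs 12 September 2032 – 25 March 2033; February 17, 2033 is inside that window, so Solkir Republic is at UTC+00:00.
11:30 Solkir Republic − 0h = 11:30 UTC.
At the standard offset (UTC−00:30), 11:30 UTC − 0h30m = 11:00 Halath standard time.
The standard-time date in Halath, February 17, 2033, falls between 21 November 2032 and 19 February 2033, so daylight saving is in effect and Halath is at UTC+00:30.
11:30 UTC + 0h30m = 12:00 Halath.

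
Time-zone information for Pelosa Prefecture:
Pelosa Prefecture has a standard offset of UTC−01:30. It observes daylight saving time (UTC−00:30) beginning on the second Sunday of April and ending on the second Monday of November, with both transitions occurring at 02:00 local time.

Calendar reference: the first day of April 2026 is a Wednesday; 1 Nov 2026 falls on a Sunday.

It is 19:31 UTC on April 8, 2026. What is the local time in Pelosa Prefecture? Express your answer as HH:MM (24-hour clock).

1 April 2026 is a Wednesday, so the first Sunday is April 5 and the second is April 12.
1 November 2026 is a Sunday, so the first Monday is November 2 and the second is November 9.
At the standard offset (UTC−01:30), 19:31 UTC − 1h30m = 18:01 Pelosa Prefecture standard time.
Daylight saving runs 12 April – 9 November; the standard-time date in Pelosa Prefecture, April 8, 2026, is outside that window, so Pelosa Prefecture is on standard time at UTC−01:30.
19:31 UTC − 1h30m = 18:01 local.

18:01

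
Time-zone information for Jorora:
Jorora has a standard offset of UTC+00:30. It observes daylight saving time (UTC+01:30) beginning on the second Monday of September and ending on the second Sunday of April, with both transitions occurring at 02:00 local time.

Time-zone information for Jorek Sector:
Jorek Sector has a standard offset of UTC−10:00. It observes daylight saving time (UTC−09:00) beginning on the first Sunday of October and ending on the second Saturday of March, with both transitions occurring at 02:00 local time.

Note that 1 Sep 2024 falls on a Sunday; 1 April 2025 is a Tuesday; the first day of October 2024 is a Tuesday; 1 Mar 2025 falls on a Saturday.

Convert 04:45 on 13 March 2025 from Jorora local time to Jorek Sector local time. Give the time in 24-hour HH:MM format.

1 September 2024 is a Sunday, so the first Monday is September 2 and the second is September 9.
1 April 2025 is a Tuesday, so the first Sunday is April 6 and the second is April 13.
13 March 2025 lies within the daylight-saving period (9 September 2024 – 13 April 2025), so Jorora is on daylight time, UTC+01:30.
04:45 Jorora − 1h30m = 03:15 UTC.
1 October 2024 is a Tuesday, so the first Sunday is October 6.
1 March 2025 is a Saturday, so the first Saturday is March 1 and the second is March 8.
At the standard offset (UTC−10:00), 03:15 UTC − 10h = 17:15 Jorek Sector standard time (rolling into the previous day, 12 March 2025).
The standard-time date in Jorek Sector, 12 March 2025, is outside the daylight-saving period (6 October 2024 – 8 March 2025), so Jorek Sector is on standard time, UTC−10:00.
03:15 UTC − 10h = 17:15 Jorek Sector (rolling into the previous day, 12 March 2025).

17:15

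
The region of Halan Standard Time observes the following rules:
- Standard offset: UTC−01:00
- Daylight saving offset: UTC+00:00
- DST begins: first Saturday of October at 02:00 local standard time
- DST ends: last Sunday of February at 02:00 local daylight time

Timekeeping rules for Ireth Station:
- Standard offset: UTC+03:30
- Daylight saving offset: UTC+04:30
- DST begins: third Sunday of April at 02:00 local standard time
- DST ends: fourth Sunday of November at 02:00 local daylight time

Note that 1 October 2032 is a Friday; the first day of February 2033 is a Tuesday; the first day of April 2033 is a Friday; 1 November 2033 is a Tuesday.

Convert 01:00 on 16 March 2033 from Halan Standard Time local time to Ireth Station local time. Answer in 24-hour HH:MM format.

05:30

1 October 2032 is a Friday, so the first Saturday is October 2.
1 February 2033 is a Tuesday, so Sundays fall on 6, 13, 20, 27; the last is February 27.
16 March 2033 is outside the daylight-saving period (2 October 2032 – 27 February 2033), so Halan Standard Time is on standard time, UTC−01:00.
01:00 Halan Standard Time + 1h = 02:00 UTC.
1 April 2033 is a Friday, so the first Sunday is April 3 and the third is April 17.
1 November 2033 is a Tuesday, so the first Sunday is November 6 and the fourth is November 27.
At the standard offset (UTC+03:30), 02:00 UTC + 3h30m = 05:30 Ireth Station standard time.
Daylight saving runs 17 April – 27 November; the standard-time date in Ireth Station, 16 March 2033, is outside that window, so Ireth Station is on standard time at UTC+03:30.
02:00 UTC + 3h30m = 05:30 Ireth Station.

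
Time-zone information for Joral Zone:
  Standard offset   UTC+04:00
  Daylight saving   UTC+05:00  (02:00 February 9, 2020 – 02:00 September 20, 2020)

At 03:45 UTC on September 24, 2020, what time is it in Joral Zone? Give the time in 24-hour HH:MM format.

At the standard offset (UTC+04:00), 03:45 UTC + 4h = 07:45 Joral Zone standard time.
The standard-time date in Joral Zone, September 24, 2020, is outside the daylight-saving period (9 February – 20 September), so Joral Zone is on standard time, UTC+04:00.
03:45 UTC + 4h = 07:45 local.

07:45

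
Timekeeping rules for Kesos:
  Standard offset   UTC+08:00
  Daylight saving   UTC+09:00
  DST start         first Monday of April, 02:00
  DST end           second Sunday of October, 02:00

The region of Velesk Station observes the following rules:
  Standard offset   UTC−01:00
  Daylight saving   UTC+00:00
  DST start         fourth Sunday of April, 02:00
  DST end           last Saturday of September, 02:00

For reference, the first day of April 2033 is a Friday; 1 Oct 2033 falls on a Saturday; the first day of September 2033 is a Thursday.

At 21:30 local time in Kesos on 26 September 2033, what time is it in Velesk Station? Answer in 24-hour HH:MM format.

11:30

1 April 2033 is a Friday, so the first Monday is April 4.
1 October 2033 is a Saturday, so the first Sunday is October 2 and the second is October 9.
Daylight saving runs 4 April – 9 October; 26 September 2033 is inside that window, so Kesos is at UTC+09:00.
21:30 Kesos − 9h = 12:30 UTC.
1 April 2033 is a Friday, so the first Sunday is April 3 and the fourth is April 24.
1 September 2033 is a Thursday, so Saturdays fall on 3, 10, 17, 24; the last is September 24.
At the standard offset (UTC−01:00), 12:30 UTC − 1h = 11:30 Velesk Station standard time.
Daylight saving runs 24 April – 24 September; the standard-time date in Velesk Station, 26 September 2033, is outside that window, so Velesk Station is on standard time at UTC−01:00.
12:30 UTC − 1h = 11:30 Velesk Station.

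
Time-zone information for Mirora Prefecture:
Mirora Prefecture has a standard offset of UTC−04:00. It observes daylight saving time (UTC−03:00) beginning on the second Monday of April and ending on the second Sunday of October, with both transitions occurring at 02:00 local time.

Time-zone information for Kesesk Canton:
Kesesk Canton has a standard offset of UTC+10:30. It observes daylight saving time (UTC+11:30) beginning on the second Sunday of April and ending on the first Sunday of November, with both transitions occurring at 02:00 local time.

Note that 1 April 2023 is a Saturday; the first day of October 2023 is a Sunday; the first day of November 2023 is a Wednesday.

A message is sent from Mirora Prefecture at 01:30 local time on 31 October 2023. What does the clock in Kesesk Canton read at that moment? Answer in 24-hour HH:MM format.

17:00

1 April 2023 is a Saturday, so the first Monday is April 3 and the second is April 10.
1 October 2023 is a Sunday, so the first Sunday is October 1 and the second is October 8.
31 October 2023 is outside the daylight-saving period (10 April – 8 October), so Mirora Prefecture is on standard time, UTC−04:00.
01:30 Mirora Prefecture + 4h = 05:30 UTC.
1 April 2023 is a Saturday, so the first Sunday is April 2 and the second is April 9.
1 November 2023 is a Wednesday, so the first Sunday is November 5.
At the standard offset (UTC+10:30), 05:30 UTC + 10h30m = 16:00 Kesesk Canton standard time.
The standard-time date in Kesesk Canton, 31 October 2023, lies within the daylight-saving period (9 April – 5 November), so Kesesk Canton is on daylight time, UTC+11:30.
05:30 UTC + 11h30m = 17:00 Kesesk Canton.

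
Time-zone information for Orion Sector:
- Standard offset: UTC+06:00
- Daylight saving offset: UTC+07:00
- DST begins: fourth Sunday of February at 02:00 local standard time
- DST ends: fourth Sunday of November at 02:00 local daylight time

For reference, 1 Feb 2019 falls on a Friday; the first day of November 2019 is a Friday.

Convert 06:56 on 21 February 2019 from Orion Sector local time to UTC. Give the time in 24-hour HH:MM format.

00:56

1 February 2019 is a Friday, so the first Sunday is February 3 and the fourth is February 24.
1 November 2019 is a Friday, so the first Sunday is November 3 and the fourth is November 24.
21 February 2019 is outside the daylight-saving period (24 February – 24 November), so Orion Sector is on standard time, UTC+06:00.
06:56 local − 6h = 00:56 UTC.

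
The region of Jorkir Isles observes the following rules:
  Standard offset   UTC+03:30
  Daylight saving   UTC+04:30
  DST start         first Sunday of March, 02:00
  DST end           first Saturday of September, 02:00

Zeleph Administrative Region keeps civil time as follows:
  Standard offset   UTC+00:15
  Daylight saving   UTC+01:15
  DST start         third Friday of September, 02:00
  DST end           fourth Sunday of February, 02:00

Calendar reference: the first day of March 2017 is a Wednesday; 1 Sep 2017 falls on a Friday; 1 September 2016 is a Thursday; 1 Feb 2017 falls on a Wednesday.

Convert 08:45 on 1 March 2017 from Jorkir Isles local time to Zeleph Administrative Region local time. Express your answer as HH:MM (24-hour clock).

05:30

1 March 2017 is a Wednesday, so the first Sunday is March 5.
1 September 2017 is a Friday, so the first Saturday is September 2.
1 March 2017 is outside the daylight-saving period (5 March – 2 September), so Jorkir Isles is on standard time, UTC+03:30.
08:45 Jorkir Isles − 3h30m = 05:15 UTC.
1 September 2016 is a Thursday, so the first Friday is September 2 and the third is September 16.
1 February 2017 is a Wednesday, so the first Sunday is February 5 and the fourth is February 26.
At the standard offset (UTC+00:15), 05:15 UTC + 0h15m = 05:30 Zeleph Administrative Region standard time.
The standard-time date in Zeleph Administrative Region, 1 March 2017, does not fall between 16 September 2016 and 26 February 2017, so daylight saving is not in effect and Zeleph Administrative Region is at UTC+00:15.
05:15 UTC + 0h15m = 05:30 Zeleph Administrative Region.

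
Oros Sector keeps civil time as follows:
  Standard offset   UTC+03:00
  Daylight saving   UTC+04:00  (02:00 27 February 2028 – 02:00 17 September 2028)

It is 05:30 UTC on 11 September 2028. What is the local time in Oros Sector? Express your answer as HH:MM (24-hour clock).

At the standard offset (UTC+03:00), 05:30 UTC + 3h = 08:30 Oros Sector standard time.
The standard-time date in Oros Sector, 11 September 2028, lies within the daylight-saving period (27 February – 17 September), so Oros Sector is on daylight time, UTC+04:00.
05:30 UTC + 4h = 09:30 local.

09:30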